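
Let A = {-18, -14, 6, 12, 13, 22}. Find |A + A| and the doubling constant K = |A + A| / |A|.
K = |A + A| / |A| = 21/6 = 7/2

Enumerate A + A = {a + b : a, b ∈ A}. With |A| = 6, there are |A|^2 = 36 ordered sum pairs; collecting distinct values, A + A = {-36, -32, -28, -12, -8, -6, -5, -2, -1, 4, 8, 12, 18, 19, 24, 25, 26, 28, 34, 35, 44}, so |A + A| = 21. Thus K = 21/6 = 7/2. For comparison, the minimum possible |A + A| over all 6-element sets is 2·6 − 1 = 11 (so min K = 11/6), attained only by arithmetic progressions.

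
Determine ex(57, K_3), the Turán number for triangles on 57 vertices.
ex(57, K_3) = ⌊57^2/4⌋ = 812

Mantel (1907): a triangle-free graph on n vertices has at most ⌊n^2/4⌋ edges, with equality for the complete bipartite graph K_{⌊n/2⌋, ⌈n/2⌉}. For n = 57: ⌊57^2/4⌋ = ⌊3249/4⌋ = 812. The extremal graph is K_{28, 29}, which has 28·29 = 812 edges.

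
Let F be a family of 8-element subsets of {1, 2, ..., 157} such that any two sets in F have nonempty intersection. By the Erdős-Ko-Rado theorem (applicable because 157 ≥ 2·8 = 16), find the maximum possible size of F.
max |F| = C(156, 7) = 389179276200

The Erdős-Ko-Rado theorem states: for n ≥ 2k, an intersecting family of k-subsets of an n-element set has size at most C(n − 1, k − 1), with equality for 'star' families {A ⊆ [n] : |A| = k, i ∈ A} (fix an element i). For n = 157, k = 8: C(156, 7) = 389179276200.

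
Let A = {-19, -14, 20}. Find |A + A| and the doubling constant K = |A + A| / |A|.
K = |A + A| / |A| = 6/3 = 2

Enumerate A + A = {a + b : a, b ∈ A}. With |A| = 3, there are |A|^2 = 9 ordered sum pairs; collecting distinct values, A + A = {-38, -33, -28, 1, 6, 40}, so |A + A| = 6. Thus K = 6/3 = 2. For comparison, the minimum possible |A + A| over all 3-element sets is 2·3 − 1 = 5 (so min K = 5/3), attained only by arithmetic progressions.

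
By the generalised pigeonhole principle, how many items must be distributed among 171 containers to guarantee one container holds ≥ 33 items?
n = (33 − 1)·171 + 1 = 5473

By the generalised pigeonhole principle, to guarantee some box contains ≥ r objects we need more than (r − 1) · k objects total. Threshold: n = (r − 1) · k + 1. With r = 33 and k = 171: n = 32 · 171 + 1 = 5472 + 1 = 5473. For n = 5472 = 32 · 171, we can put exactly 32 objects in every box, avoiding 33 in any single one — so 5473 is tight.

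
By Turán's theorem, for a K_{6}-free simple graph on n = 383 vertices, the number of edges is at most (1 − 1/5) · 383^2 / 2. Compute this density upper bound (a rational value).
Turán density bound = (4/5) · 383^2/2 = 293378/5 ≈ 58675.6

Turán's theorem: ex(n, K_{r+1}) is achieved by the complete r-partite Turán graph T(n, r) with parts as balanced as possible, and is at most (1 − 1/r) · n^2/2. For r = 5, n = 383: the density bound is (4/5) · 146689/2 = 293378/5 ≈ 58675.6. The integer-valued extremum is e(T(383, 5)) = 58675, which is strictly less than the density bound 293378/5 since 5 ∤ 383 (the parts of T(383, 5) cannot all be equal).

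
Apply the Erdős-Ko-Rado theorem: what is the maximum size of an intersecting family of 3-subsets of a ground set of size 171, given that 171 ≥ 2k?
max |F| = C(170, 2) = 14365

The Erdős-Ko-Rado theorem states: for n ≥ 2k, an intersecting family of k-subsets of an n-element set has size at most C(n − 1, k − 1), with equality for 'star' families {A ⊆ [n] : |A| = k, i ∈ A} (fix an element i). For n = 171, k = 3: C(170, 2) = 14365.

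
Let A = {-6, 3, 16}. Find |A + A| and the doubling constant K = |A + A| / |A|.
K = |A + A| / |A| = 6/3 = 2

Enumerate A + A = {a + b : a, b ∈ A}. With |A| = 3, there are |A|^2 = 9 ordered sum pairs; collecting distinct values, A + A = {-12, -3, 6, 10, 19, 32}, so |A + A| = 6. Thus K = 6/3 = 2. For comparison, the minimum possible |A + A| over all 3-element sets is 2·3 − 1 = 5 (so min K = 5/3), attained only by arithmetic progressions.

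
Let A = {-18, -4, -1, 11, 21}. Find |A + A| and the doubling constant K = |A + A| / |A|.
K = |A + A| / |A| = 15/5 = 3

Enumerate A + A = {a + b : a, b ∈ A}. With |A| = 5, there are |A|^2 = 25 ordered sum pairs; collecting distinct values, A + A = {-36, -22, -19, -8, -7, -5, -2, 3, 7, 10, 17, 20, 22, 32, 42}, so |A + A| = 15. Thus K = 15/5 = 3. For comparison, the minimum possible |A + A| over all 5-element sets is 2·5 − 1 = 9 (so min K = 9/5), attained only by arithmetic progressions.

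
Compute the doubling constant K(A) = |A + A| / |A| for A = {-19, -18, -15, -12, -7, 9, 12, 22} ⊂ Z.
K = |A + A| / |A| = 33/8

Enumerate A + A = {a + b : a, b ∈ A}. With |A| = 8, there are |A|^2 = 64 ordered sum pairs; collecting distinct values, A + A = {-38, -37, -36, -34, -33, -31, -30, -27, -26, -25, -24, -22, -19, -14, -10, -9, -7, -6, -3, 0, 2, 3, 4, 5, 7, 10, 15, 18, 21, 24, 31, 34, 44}, so |A + A| = 33. Thus K = 33/8. For comparison, the minimum possible |A + A| over all 8-element sets is 2·8 − 1 = 15 (so min K = 15/8), attained only by arithmetic progressions.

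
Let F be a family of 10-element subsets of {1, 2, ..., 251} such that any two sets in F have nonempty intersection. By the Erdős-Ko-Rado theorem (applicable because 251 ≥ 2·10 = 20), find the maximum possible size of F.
max |F| = C(250, 9) = 9087357513984750

The Erdős-Ko-Rado theorem states: for n ≥ 2k, an intersecting family of k-subsets of an n-element set has size at most C(n − 1, k − 1), with equality for 'star' families {A ⊆ [n] : |A| = k, i ∈ A} (fix an element i). For n = 251, k = 10: C(250, 9) = 9087357513984750.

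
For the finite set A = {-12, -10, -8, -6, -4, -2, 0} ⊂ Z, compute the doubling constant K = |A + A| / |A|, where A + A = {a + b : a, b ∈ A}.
K = |A + A| / |A| = 13/7

Enumerate A + A = {a + b : a, b ∈ A}. With |A| = 7, there are |A|^2 = 49 ordered sum pairs; collecting distinct values, A + A = {-24, -22, -20, -18, -16, -14, -12, -10, -8, -6, -4, -2, 0}, so |A + A| = 13. Thus K = 13/7. Here |A + A| = 2|A| − 1 = 13, the minimum possible — so K = 13/7 is minimal, which holds iff A is an arithmetic progression.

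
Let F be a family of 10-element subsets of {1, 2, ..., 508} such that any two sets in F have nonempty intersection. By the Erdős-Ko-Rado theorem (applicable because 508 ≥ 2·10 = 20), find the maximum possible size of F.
max |F| = C(507, 9) = 5679333028629099125

The Erdős-Ko-Rado theorem states: for n ≥ 2k, an intersecting family of k-subsets of an n-element set has size at most C(n − 1, k − 1), with equality for 'star' families {A ⊆ [n] : |A| = k, i ∈ A} (fix an element i). For n = 508, k = 10: C(507, 9) = 5679333028629099125.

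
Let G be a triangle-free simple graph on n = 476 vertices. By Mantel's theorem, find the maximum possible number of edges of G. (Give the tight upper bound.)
ex(476, K_3) = ⌊476^2/4⌋ = 56644

Mantel (1907): a triangle-free graph on n vertices has at most ⌊n^2/4⌋ edges, with equality for the complete bipartite graph K_{⌊n/2⌋, ⌈n/2⌉}. For n = 476: ⌊476^2/4⌋ = ⌊226576/4⌋ = 56644. The extremal graph is K_{238, 238}, which has 238·238 = 56644 edges.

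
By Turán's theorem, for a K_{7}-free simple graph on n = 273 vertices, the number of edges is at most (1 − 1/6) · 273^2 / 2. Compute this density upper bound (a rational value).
Turán density bound = (5/6) · 273^2/2 = 124215/4 ≈ 31053.75

Turán's theorem: ex(n, K_{r+1}) is achieved by the complete r-partite Turán graph T(n, r) with parts as balanced as possible, and is at most (1 − 1/r) · n^2/2. For r = 6, n = 273: the density bound is (5/6) · 74529/2 = 124215/4 ≈ 31053.75. The integer-valued extremum is e(T(273, 6)) = 31053, which is strictly less than the density bound 124215/4 since 6 ∤ 273 (the parts of T(273, 6) cannot all be equal).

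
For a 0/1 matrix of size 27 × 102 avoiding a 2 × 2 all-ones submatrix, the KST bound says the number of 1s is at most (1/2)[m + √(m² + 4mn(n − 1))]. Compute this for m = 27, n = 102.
z(27, 102; 2, 2) ≤ (1/2)[27 + √(27² + 4·27·102·101)] = (1/2)[27 + √1113345] = 541.0758

Kővári–Sós–Turán: let r_1, ..., r_27 be the row sums and z = Σ r_i the total number of 1s. Each pair of columns can share at most one row with both entries 1 (else a 2×2 all-ones block appears), so Σ_i C(r_i, 2) ≤ C(102, 2) = 5151. By convexity Σ_i C(r_i, 2) ≥ 27·C(z/27, 2) = z(z − 27)/(2·27), giving z² − 27z − 27·102·101 ≤ 0 and hence z ≤ (1/2)[27 + √(729 + 4·278154)] = (1/2)[27 + √1113345] ≈ (1/2)(27 + 1055.1516) = 541.0758.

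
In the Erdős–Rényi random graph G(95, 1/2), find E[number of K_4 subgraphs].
E[# K_4] = C(95, 4) · (1/2)^C(4, 2) = 3183545 / 2^6 = 49742.890625

For each 4-subset S of vertices (there are C(95, 4) = 3183545 such S), let X_S = 1 if S induces a K_4 (all C(4, 2) = 6 edges present). Then P(X_S = 1) = (1/2)^6 = 1/64. By linearity of expectation, E[# K_4] = C(95, 4) · (1/2)^6 = 3183545 / 64 = 49742.890625.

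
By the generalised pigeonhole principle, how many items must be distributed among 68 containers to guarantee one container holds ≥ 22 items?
n = (22 − 1)·68 + 1 = 1429

By the generalised pigeonhole principle, to guarantee some box contains ≥ r objects we need more than (r − 1) · k objects total. Threshold: n = (r − 1) · k + 1. With r = 22 and k = 68: n = 21 · 68 + 1 = 1428 + 1 = 1429. For n = 1428 = 21 · 68, we can put exactly 21 objects in every box, avoiding 22 in any single one — so 1429 is tight.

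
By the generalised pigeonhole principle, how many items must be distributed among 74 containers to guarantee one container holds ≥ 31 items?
n = (31 − 1)·74 + 1 = 2221

By the generalised pigeonhole principle, to guarantee some box contains ≥ r objects we need more than (r − 1) · k objects total. Threshold: n = (r − 1) · k + 1. With r = 31 and k = 74: n = 30 · 74 + 1 = 2220 + 1 = 2221. For n = 2220 = 30 · 74, we can put exactly 30 objects in every box, avoiding 31 in any single one — so 2221 is tight.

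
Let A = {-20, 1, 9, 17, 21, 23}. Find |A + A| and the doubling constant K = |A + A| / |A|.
K = |A + A| / |A| = 20/6 = 10/3

Enumerate A + A = {a + b : a, b ∈ A}. With |A| = 6, there are |A|^2 = 36 ordered sum pairs; collecting distinct values, A + A = {-40, -19, -11, -3, 1, 2, 3, 10, 18, 22, 24, 26, 30, 32, 34, 38, 40, 42, 44, 46}, so |A + A| = 20. Thus K = 20/6 = 10/3. For comparison, the minimum possible |A + A| over all 6-element sets is 2·6 − 1 = 11 (so min K = 11/6), attained only by arithmetic progressions.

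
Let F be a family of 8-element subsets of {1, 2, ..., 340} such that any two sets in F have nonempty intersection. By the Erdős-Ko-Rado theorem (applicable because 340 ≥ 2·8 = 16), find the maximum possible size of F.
max |F| = C(339, 7) = 95915887062372

Erdős-Ko-Rado (1961): when n ≥ 2k, max |F| = C(n−1, k−1). The bound is attained by the star {A : i ∈ A} for any fixed i ∈ [n]. Here C(340−1, 8−1) = C(339, 7) = 95915887062372.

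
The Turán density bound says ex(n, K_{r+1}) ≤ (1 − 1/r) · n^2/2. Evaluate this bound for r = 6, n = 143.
Turán density bound = (5/6) · 143^2/2 = 102245/12 ≈ 8520.4167

Turán's theorem: ex(n, K_{r+1}) is achieved by the complete r-partite Turán graph T(n, r) with parts as balanced as possible, and is at most (1 − 1/r) · n^2/2. For r = 6, n = 143: the density bound is (5/6) · 20449/2 = 102245/12 ≈ 8520.4167. The integer-valued extremum is e(T(143, 6)) = 8520, which is strictly less than the density bound 102245/12 since 6 ∤ 143 (the parts of T(143, 6) cannot all be equal).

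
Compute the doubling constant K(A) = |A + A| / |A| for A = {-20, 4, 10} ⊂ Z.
K = |A + A| / |A| = 6/3 = 2

Enumerate A + A = {a + b : a, b ∈ A}. With |A| = 3, there are |A|^2 = 9 ordered sum pairs; collecting distinct values, A + A = {-40, -16, -10, 8, 14, 20}, so |A + A| = 6. Thus K = 6/3 = 2. For comparison, the minimum possible |A + A| over all 3-element sets is 2·3 − 1 = 5 (so min K = 5/3), attained only by arithmetic progressions.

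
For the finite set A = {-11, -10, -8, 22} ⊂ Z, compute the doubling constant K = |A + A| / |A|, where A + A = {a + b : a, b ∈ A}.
K = |A + A| / |A| = 10/4 = 5/2

Enumerate A + A = {a + b : a, b ∈ A}. With |A| = 4, there are |A|^2 = 16 ordered sum pairs; collecting distinct values, A + A = {-22, -21, -20, -19, -18, -16, 11, 12, 14, 44}, so |A + A| = 10. Thus K = 10/4 = 5/2. For comparison, the minimum possible |A + A| over all 4-element sets is 2·4 − 1 = 7 (so min K = 7/4), attained only by arithmetic progressions.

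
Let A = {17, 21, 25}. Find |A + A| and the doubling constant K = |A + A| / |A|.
K = |A + A| / |A| = 5/3

Enumerate A + A = {a + b : a, b ∈ A}. With |A| = 3, there are |A|^2 = 9 ordered sum pairs; collecting distinct values, A + A = {34, 38, 42, 46, 50}, so |A + A| = 5. Thus K = 5/3. Here |A + A| = 2|A| − 1 = 5, the minimum possible — so K = 5/3 is minimal, which holds iff A is an arithmetic progression.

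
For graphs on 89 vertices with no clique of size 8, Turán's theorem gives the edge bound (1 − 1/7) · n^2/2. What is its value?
Turán density bound = (6/7) · 89^2/2 = 23763/7 ≈ 3394.7143

Turán's theorem: ex(n, K_{r+1}) is achieved by the complete r-partite Turán graph T(n, r) with parts as balanced as possible, and is at most (1 − 1/r) · n^2/2. For r = 7, n = 89: the density bound is (6/7) · 7921/2 = 23763/7 ≈ 3394.7143. The integer-valued extremum is e(T(89, 7)) = 3394, which is strictly less than the density bound 23763/7 since 7 ∤ 89 (the parts of T(89, 7) cannot all be equal).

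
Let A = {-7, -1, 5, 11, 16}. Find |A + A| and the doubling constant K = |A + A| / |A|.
K = |A + A| / |A| = 12/5

Enumerate A + A = {a + b : a, b ∈ A}. With |A| = 5, there are |A|^2 = 25 ordered sum pairs; collecting distinct values, A + A = {-14, -8, -2, 4, 9, 10, 15, 16, 21, 22, 27, 32}, so |A + A| = 12. Thus K = 12/5. For comparison, the minimum possible |A + A| over all 5-element sets is 2·5 − 1 = 9 (so min K = 9/5), attained only by arithmetic progressions.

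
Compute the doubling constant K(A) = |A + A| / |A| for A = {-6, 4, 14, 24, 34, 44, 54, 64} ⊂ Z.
K = |A + A| / |A| = 15/8

Enumerate A + A = {a + b : a, b ∈ A}. With |A| = 8, there are |A|^2 = 64 ordered sum pairs; collecting distinct values, A + A = {-12, -2, 8, 18, 28, 38, 48, 58, 68, 78, 88, 98, 108, 118, 128}, so |A + A| = 15. Thus K = 15/8. Here |A + A| = 2|A| − 1 = 15, the minimum possible — so K = 15/8 is minimal, which holds iff A is an arithmetic progression.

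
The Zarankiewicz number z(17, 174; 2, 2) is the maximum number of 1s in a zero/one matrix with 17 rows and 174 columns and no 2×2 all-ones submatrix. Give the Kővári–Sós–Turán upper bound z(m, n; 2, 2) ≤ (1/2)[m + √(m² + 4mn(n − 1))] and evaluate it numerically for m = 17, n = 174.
z(17, 174; 2, 2) ≤ (1/2)[17 + √(17² + 4·17·174·173)] = (1/2)[17 + √2047225] = 723.9064

Kővári–Sós–Turán: let r_1, ..., r_17 be the row sums and z = Σ r_i the total number of 1s. Each pair of columns can share at most one row with both entries 1 (else a 2×2 all-ones block appears), so Σ_i C(r_i, 2) ≤ C(174, 2) = 15051. By convexity Σ_i C(r_i, 2) ≥ 17·C(z/17, 2) = z(z − 17)/(2·17), giving z² − 17z − 17·174·173 ≤ 0 and hence z ≤ (1/2)[17 + √(289 + 4·511734)] = (1/2)[17 + √2047225] ≈ (1/2)(17 + 1430.8127) = 723.9064.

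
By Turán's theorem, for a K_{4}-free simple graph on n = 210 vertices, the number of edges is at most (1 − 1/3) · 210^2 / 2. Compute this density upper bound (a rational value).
Turán density bound = (2/3) · 210^2/2 = 14700

Turán's theorem: ex(n, K_{r+1}) is achieved by the complete r-partite Turán graph T(n, r) with parts as balanced as possible, and is at most (1 − 1/r) · n^2/2. For r = 3, n = 210: the density bound is (2/3) · 44100/2 = 14700. Since 3 ∣ 210, the Turán graph T(210, 3) has parts of equal size 70, and its edge count e(T(210, 3)) = 14700 attains the density bound exactly.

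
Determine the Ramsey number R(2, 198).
R(2, 198) = 198

R(2, k) = k for all k ≥ 2: in a 2-colouring of K_k, either some edge is red (a red K_2) or all edges are blue (a blue K_k). And K_{197} coloured all-blue has no blue K_198, so R(2, 198) > 197. Hence R(2, 198) = 198.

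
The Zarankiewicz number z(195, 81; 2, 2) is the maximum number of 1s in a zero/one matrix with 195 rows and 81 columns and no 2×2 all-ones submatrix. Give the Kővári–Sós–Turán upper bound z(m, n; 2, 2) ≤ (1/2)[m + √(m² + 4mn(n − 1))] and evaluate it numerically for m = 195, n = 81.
z(195, 81; 2, 2) ≤ (1/2)[195 + √(195² + 4·195·81·80)] = (1/2)[195 + √5092425] = 1225.8201

Kővári–Sós–Turán: let r_1, ..., r_195 be the row sums and z = Σ r_i the total number of 1s. Each pair of columns can share at most one row with both entries 1 (else a 2×2 all-ones block appears), so Σ_i C(r_i, 2) ≤ C(81, 2) = 3240. By convexity Σ_i C(r_i, 2) ≥ 195·C(z/195, 2) = z(z − 195)/(2·195), giving z² − 195z − 195·81·80 ≤ 0 and hence z ≤ (1/2)[195 + √(38025 + 4·1263600)] = (1/2)[195 + √5092425] ≈ (1/2)(195 + 2256.6402) = 1225.8201.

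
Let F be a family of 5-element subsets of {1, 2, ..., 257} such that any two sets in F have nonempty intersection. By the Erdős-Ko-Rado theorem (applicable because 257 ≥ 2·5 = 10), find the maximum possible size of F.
max |F| = C(256, 4) = 174792640

The Erdős-Ko-Rado theorem states: for n ≥ 2k, an intersecting family of k-subsets of an n-element set has size at most C(n − 1, k − 1), with equality for 'star' families {A ⊆ [n] : |A| = k, i ∈ A} (fix an element i). For n = 257, k = 5: C(256, 4) = 174792640.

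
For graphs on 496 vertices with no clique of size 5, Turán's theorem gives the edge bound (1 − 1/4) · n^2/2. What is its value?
Turán density bound = (3/4) · 496^2/2 = 92256

Turán's theorem: ex(n, K_{r+1}) is achieved by the complete r-partite Turán graph T(n, r) with parts as balanced as possible, and is at most (1 − 1/r) · n^2/2. For r = 4, n = 496: the density bound is (3/4) · 246016/2 = 92256. Since 4 ∣ 496, the Turán graph T(496, 4) has parts of equal size 124, and its edge count e(T(496, 4)) = 92256 attains the density bound exactly.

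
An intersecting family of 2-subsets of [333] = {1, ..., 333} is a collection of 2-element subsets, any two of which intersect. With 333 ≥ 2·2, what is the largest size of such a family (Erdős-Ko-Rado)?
max |F| = C(332, 1) = 332

The Erdős-Ko-Rado theorem states: for n ≥ 2k, an intersecting family of k-subsets of an n-element set has size at most C(n − 1, k − 1), with equality for 'star' families {A ⊆ [n] : |A| = k, i ∈ A} (fix an element i). For n = 333, k = 2: C(332, 1) = 332.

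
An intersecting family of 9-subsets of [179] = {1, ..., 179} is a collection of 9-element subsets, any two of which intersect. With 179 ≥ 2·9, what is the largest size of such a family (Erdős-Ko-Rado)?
max |F| = C(178, 8) = 21308033477610

Erdős-Ko-Rado (1961): when n ≥ 2k, max |F| = C(n−1, k−1). The bound is attained by the star {A : i ∈ A} for any fixed i ∈ [n]. Here C(179−1, 9−1) = C(178, 8) = 21308033477610.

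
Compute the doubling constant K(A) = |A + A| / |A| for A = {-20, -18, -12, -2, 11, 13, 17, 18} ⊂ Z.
K = |A + A| / |A| = 34/8 = 17/4

Enumerate A + A = {a + b : a, b ∈ A}. With |A| = 8, there are |A|^2 = 64 ordered sum pairs; collecting distinct values, A + A = {-40, -38, -36, -32, -30, -24, -22, -20, -14, -9, -7, -5, -4, -3, -2, -1, 0, 1, 5, 6, 9, 11, 15, 16, 22, 24, 26, 28, 29, 30, 31, 34, 35, 36}, so |A + A| = 34. Thus K = 34/8 = 17/4. For comparison, the minimum possible |A + A| over all 8-element sets is 2·8 − 1 = 15 (so min K = 15/8), attained only by arithmetic progressions.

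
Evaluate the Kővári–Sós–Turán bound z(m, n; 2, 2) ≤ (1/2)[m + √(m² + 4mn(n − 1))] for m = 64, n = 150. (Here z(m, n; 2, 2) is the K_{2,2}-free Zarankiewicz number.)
z(64, 150; 2, 2) ≤ (1/2)[64 + √(64² + 4·64·150·149)] = (1/2)[64 + √5725696] = 1228.4213

Kővári–Sós–Turán: let r_1, ..., r_64 be the row sums and z = Σ r_i the total number of 1s. Each pair of columns can share at most one row with both entries 1 (else a 2×2 all-ones block appears), so Σ_i C(r_i, 2) ≤ C(150, 2) = 11175. By convexity Σ_i C(r_i, 2) ≥ 64·C(z/64, 2) = z(z − 64)/(2·64), giving z² − 64z − 64·150·149 ≤ 0 and hence z ≤ (1/2)[64 + √(4096 + 4·1430400)] = (1/2)[64 + √5725696] ≈ (1/2)(64 + 2392.8427) = 1228.4213.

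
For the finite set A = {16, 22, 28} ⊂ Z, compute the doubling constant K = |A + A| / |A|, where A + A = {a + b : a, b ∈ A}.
K = |A + A| / |A| = 5/3

Enumerate A + A = {a + b : a, b ∈ A}. With |A| = 3, there are |A|^2 = 9 ordered sum pairs; collecting distinct values, A + A = {32, 38, 44, 50, 56}, so |A + A| = 5. Thus K = 5/3. Here |A + A| = 2|A| − 1 = 5, the minimum possible — so K = 5/3 is minimal, which holds iff A is an arithmetic progression.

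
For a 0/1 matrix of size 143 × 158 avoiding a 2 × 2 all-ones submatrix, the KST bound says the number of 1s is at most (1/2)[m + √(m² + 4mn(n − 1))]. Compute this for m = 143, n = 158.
z(143, 158; 2, 2) ≤ (1/2)[143 + √(143² + 4·143·158·157)] = (1/2)[143 + √14209481] = 1956.2733

Kővári–Sós–Turán: let r_1, ..., r_143 be the row sums and z = Σ r_i the total number of 1s. Each pair of columns can share at most one row with both entries 1 (else a 2×2 all-ones block appears), so Σ_i C(r_i, 2) ≤ C(158, 2) = 12403. By convexity Σ_i C(r_i, 2) ≥ 143·C(z/143, 2) = z(z − 143)/(2·143), giving z² − 143z − 143·158·157 ≤ 0 and hence z ≤ (1/2)[143 + √(20449 + 4·3547258)] = (1/2)[143 + √14209481] ≈ (1/2)(143 + 3769.5465) = 1956.2733.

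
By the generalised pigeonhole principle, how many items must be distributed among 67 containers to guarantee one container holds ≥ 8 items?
n = (8 − 1)·67 + 1 = 470

By the generalised pigeonhole principle, to guarantee some box contains ≥ r objects we need more than (r − 1) · k objects total. Threshold: n = (r − 1) · k + 1. With r = 8 and k = 67: n = 7 · 67 + 1 = 469 + 1 = 470. For n = 469 = 7 · 67, we can put exactly 7 objects in every box, avoiding 8 in any single one — so 470 is tight.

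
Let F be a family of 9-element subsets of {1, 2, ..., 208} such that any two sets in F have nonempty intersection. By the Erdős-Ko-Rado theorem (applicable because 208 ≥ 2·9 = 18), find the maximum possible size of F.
max |F| = C(207, 8) = 72907890277275

Erdős-Ko-Rado (1961): when n ≥ 2k, max |F| = C(n−1, k−1). The bound is attained by the star {A : i ∈ A} for any fixed i ∈ [n]. Here C(208−1, 9−1) = C(207, 8) = 72907890277275.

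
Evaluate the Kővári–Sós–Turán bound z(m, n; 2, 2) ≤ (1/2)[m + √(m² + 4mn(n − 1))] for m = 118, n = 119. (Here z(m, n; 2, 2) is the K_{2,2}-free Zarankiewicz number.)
z(118, 119; 2, 2) ≤ (1/2)[118 + √(118² + 4·118·119·118)] = (1/2)[118 + √6641748] = 1347.5795

Kővári–Sós–Turán: let r_1, ..., r_118 be the row sums and z = Σ r_i the total number of 1s. Each pair of columns can share at most one row with both entries 1 (else a 2×2 all-ones block appears), so Σ_i C(r_i, 2) ≤ C(119, 2) = 7021. By convexity Σ_i C(r_i, 2) ≥ 118·C(z/118, 2) = z(z − 118)/(2·118), giving z² − 118z − 118·119·118 ≤ 0 and hence z ≤ (1/2)[118 + √(13924 + 4·1656956)] = (1/2)[118 + √6641748] ≈ (1/2)(118 + 2577.1589) = 1347.5795.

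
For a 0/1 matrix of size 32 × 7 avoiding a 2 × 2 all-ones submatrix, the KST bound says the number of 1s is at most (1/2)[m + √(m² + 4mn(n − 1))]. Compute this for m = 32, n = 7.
z(32, 7; 2, 2) ≤ (1/2)[32 + √(32² + 4·32·7·6)] = (1/2)[32 + √6400] = 56

Kővári–Sós–Turán: let r_1, ..., r_32 be the row sums and z = Σ r_i the total number of 1s. Each pair of columns can share at most one row with both entries 1 (else a 2×2 all-ones block appears), so Σ_i C(r_i, 2) ≤ C(7, 2) = 21. By convexity Σ_i C(r_i, 2) ≥ 32·C(z/32, 2) = z(z − 32)/(2·32), giving z² − 32z − 32·7·6 ≤ 0 and hence z ≤ (1/2)[32 + √(1024 + 4·1344)] = (1/2)[32 + √6400] ≈ (1/2)(32 + 80) = 56.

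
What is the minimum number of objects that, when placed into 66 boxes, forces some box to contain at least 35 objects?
n = (35 − 1)·66 + 1 = 2245

By the generalised pigeonhole principle, to guarantee some box contains ≥ r objects we need more than (r − 1) · k objects total. Threshold: n = (r − 1) · k + 1. With r = 35 and k = 66: n = 34 · 66 + 1 = 2244 + 1 = 2245. For n = 2244 = 34 · 66, we can put exactly 34 objects in every box, avoiding 35 in any single one — so 2245 is tight.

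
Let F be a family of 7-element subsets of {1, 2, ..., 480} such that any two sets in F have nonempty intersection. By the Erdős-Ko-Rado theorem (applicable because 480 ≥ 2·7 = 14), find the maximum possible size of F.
max |F| = C(479, 6) = 16256542982505

The Erdős-Ko-Rado theorem states: for n ≥ 2k, an intersecting family of k-subsets of an n-element set has size at most C(n − 1, k − 1), with equality for 'star' families {A ⊆ [n] : |A| = k, i ∈ A} (fix an element i). For n = 480, k = 7: C(479, 6) = 16256542982505.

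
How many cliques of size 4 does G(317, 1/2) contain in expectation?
E[# K_4] = C(317, 4) · (1/2)^C(4, 2) = 412833855 / 2^6 = 6450528.984375

For each 4-subset S of vertices (there are C(317, 4) = 412833855 such S), let X_S = 1 if S induces a K_4 (all C(4, 2) = 6 edges present). Then P(X_S = 1) = (1/2)^6 = 1/64. By linearity of expectation, E[# K_4] = C(317, 4) · (1/2)^6 = 412833855 / 64 = 6450528.984375.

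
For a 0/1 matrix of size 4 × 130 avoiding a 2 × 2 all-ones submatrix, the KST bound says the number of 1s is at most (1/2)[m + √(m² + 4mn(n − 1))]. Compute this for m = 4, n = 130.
z(4, 130; 2, 2) ≤ (1/2)[4 + √(4² + 4·4·130·129)] = (1/2)[4 + √268336] = 261.0058

Kővári–Sós–Turán: let r_1, ..., r_4 be the row sums and z = Σ r_i the total number of 1s. Each pair of columns can share at most one row with both entries 1 (else a 2×2 all-ones block appears), so Σ_i C(r_i, 2) ≤ C(130, 2) = 8385. By convexity Σ_i C(r_i, 2) ≥ 4·C(z/4, 2) = z(z − 4)/(2·4), giving z² − 4z − 4·130·129 ≤ 0 and hence z ≤ (1/2)[4 + √(16 + 4·67080)] = (1/2)[4 + √268336] ≈ (1/2)(4 + 518.0116) = 261.0058.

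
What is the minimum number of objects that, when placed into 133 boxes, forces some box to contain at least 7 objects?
n = (7 − 1)·133 + 1 = 799

By the generalised pigeonhole principle, to guarantee some box contains ≥ r objects we need more than (r − 1) · k objects total. Threshold: n = (r − 1) · k + 1. With r = 7 and k = 133: n = 6 · 133 + 1 = 798 + 1 = 799. For n = 798 = 6 · 133, we can put exactly 6 objects in every box, avoiding 7 in any single one — so 799 is tight.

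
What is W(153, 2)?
W(153, 2) = 153 + 1 = 154

A 2-term AP is any pair of integers, so a monochromatic 2-AP exists iff some colour is used at least twice. With 153 colours, the colouring i ↦ i on {1, ..., 153} uses each colour once, avoiding any monochromatic pair, so W(153, 2) > 153. For {1, ..., 154}, pigeonhole forces two integers of the same colour, which form a monochromatic 2-AP. Hence W(153, 2) = 154.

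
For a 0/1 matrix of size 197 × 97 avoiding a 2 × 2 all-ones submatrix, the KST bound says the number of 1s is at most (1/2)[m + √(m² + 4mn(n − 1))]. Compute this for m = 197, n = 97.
z(197, 97; 2, 2) ≤ (1/2)[197 + √(197² + 4·197·97·96)] = (1/2)[197 + √7376665] = 1456.5008

Kővári–Sós–Turán: let r_1, ..., r_197 be the row sums and z = Σ r_i the total number of 1s. Each pair of columns can share at most one row with both entries 1 (else a 2×2 all-ones block appears), so Σ_i C(r_i, 2) ≤ C(97, 2) = 4656. By convexity Σ_i C(r_i, 2) ≥ 197·C(z/197, 2) = z(z − 197)/(2·197), giving z² − 197z − 197·97·96 ≤ 0 and hence z ≤ (1/2)[197 + √(38809 + 4·1834464)] = (1/2)[197 + √7376665] ≈ (1/2)(197 + 2716.0017) = 1456.5008.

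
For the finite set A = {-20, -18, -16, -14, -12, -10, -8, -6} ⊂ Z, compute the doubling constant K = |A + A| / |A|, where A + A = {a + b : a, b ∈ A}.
K = |A + A| / |A| = 15/8

Enumerate A + A = {a + b : a, b ∈ A}. With |A| = 8, there are |A|^2 = 64 ordered sum pairs; collecting distinct values, A + A = {-40, -38, -36, -34, -32, -30, -28, -26, -24, -22, -20, -18, -16, -14, -12}, so |A + A| = 15. Thus K = 15/8. Here |A + A| = 2|A| − 1 = 15, the minimum possible — so K = 15/8 is minimal, which holds iff A is an arithmetic progression.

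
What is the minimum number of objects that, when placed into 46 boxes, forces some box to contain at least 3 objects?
n = (3 − 1)·46 + 1 = 93

By the generalised pigeonhole principle, to guarantee some box contains ≥ r objects we need more than (r − 1) · k objects total. Threshold: n = (r − 1) · k + 1. With r = 3 and k = 46: n = 2 · 46 + 1 = 92 + 1 = 93. For n = 92 = 2 · 46, we can put exactly 2 objects in every box, avoiding 3 in any single one — so 93 is tight.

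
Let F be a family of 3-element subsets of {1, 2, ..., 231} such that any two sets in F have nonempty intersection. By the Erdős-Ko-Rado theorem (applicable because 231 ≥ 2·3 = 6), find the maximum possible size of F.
max |F| = C(230, 2) = 26335

Erdős-Ko-Rado (1961): when n ≥ 2k, max |F| = C(n−1, k−1). The bound is attained by the star {A : i ∈ A} for any fixed i ∈ [n]. Here C(231−1, 3−1) = C(230, 2) = 26335.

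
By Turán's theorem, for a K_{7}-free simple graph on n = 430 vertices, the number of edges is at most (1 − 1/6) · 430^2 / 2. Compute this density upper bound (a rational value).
Turán density bound = (5/6) · 430^2/2 = 231125/3 ≈ 77041.6667

Turán's theorem: ex(n, K_{r+1}) is achieved by the complete r-partite Turán graph T(n, r) with parts as balanced as possible, and is at most (1 − 1/r) · n^2/2. For r = 6, n = 430: the density bound is (5/6) · 184900/2 = 231125/3 ≈ 77041.6667. The integer-valued extremum is e(T(430, 6)) = 77041, which is strictly less than the density bound 231125/3 since 6 ∤ 430 (the parts of T(430, 6) cannot all be equal).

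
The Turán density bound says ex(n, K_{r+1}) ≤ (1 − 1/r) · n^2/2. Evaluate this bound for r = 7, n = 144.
Turán density bound = (6/7) · 144^2/2 = 62208/7 ≈ 8886.8571

Turán's theorem: ex(n, K_{r+1}) is achieved by the complete r-partite Turán graph T(n, r) with parts as balanced as possible, and is at most (1 − 1/r) · n^2/2. For r = 7, n = 144: the density bound is (6/7) · 20736/2 = 62208/7 ≈ 8886.8571. The integer-valued extremum is e(T(144, 7)) = 8886, which is strictly less than the density bound 62208/7 since 7 ∤ 144 (the parts of T(144, 7) cannot all be equal).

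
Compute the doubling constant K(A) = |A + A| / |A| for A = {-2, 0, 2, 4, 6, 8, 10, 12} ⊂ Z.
K = |A + A| / |A| = 15/8

Enumerate A + A = {a + b : a, b ∈ A}. With |A| = 8, there are |A|^2 = 64 ordered sum pairs; collecting distinct values, A + A = {-4, -2, 0, 2, 4, 6, 8, 10, 12, 14, 16, 18, 20, 22, 24}, so |A + A| = 15. Thus K = 15/8. Here |A + A| = 2|A| − 1 = 15, the minimum possible — so K = 15/8 is minimal, which holds iff A is an arithmetic progression.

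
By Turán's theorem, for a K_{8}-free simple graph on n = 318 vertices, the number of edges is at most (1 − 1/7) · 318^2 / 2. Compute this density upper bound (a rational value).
Turán density bound = (6/7) · 318^2/2 = 303372/7 ≈ 43338.8571

Turán's theorem: ex(n, K_{r+1}) is achieved by the complete r-partite Turán graph T(n, r) with parts as balanced as possible, and is at most (1 − 1/r) · n^2/2. For r = 7, n = 318: the density bound is (6/7) · 101124/2 = 303372/7 ≈ 43338.8571. The integer-valued extremum is e(T(318, 7)) = 43338, which is strictly less than the density bound 303372/7 since 7 ∤ 318 (the parts of T(318, 7) cannot all be equal).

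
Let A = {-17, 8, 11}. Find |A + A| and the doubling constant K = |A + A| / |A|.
K = |A + A| / |A| = 6/3 = 2

Enumerate A + A = {a + b : a, b ∈ A}. With |A| = 3, there are |A|^2 = 9 ordered sum pairs; collecting distinct values, A + A = {-34, -9, -6, 16, 19, 22}, so |A + A| = 6. Thus K = 6/3 = 2. For comparison, the minimum possible |A + A| over all 3-element sets is 2·3 − 1 = 5 (so min K = 5/3), attained only by arithmetic progressions.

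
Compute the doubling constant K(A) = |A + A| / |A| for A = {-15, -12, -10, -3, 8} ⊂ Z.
K = |A + A| / |A| = 15/5 = 3

Enumerate A + A = {a + b : a, b ∈ A}. With |A| = 5, there are |A|^2 = 25 ordered sum pairs; collecting distinct values, A + A = {-30, -27, -25, -24, -22, -20, -18, -15, -13, -7, -6, -4, -2, 5, 16}, so |A + A| = 15. Thus K = 15/5 = 3. For comparison, the minimum possible |A + A| over all 5-element sets is 2·5 − 1 = 9 (so min K = 9/5), attained only by arithmetic progressions.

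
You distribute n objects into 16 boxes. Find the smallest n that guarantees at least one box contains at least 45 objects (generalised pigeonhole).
n = (45 − 1)·16 + 1 = 705

By the generalised pigeonhole principle, to guarantee some box contains ≥ r objects we need more than (r − 1) · k objects total. Threshold: n = (r − 1) · k + 1. With r = 45 and k = 16: n = 44 · 16 + 1 = 704 + 1 = 705. For n = 704 = 44 · 16, we can put exactly 44 objects in every box, avoiding 45 in any single one — so 705 is tight.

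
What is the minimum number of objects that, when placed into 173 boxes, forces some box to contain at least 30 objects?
n = (30 − 1)·173 + 1 = 5018

By the generalised pigeonhole principle, to guarantee some box contains ≥ r objects we need more than (r − 1) · k objects total. Threshold: n = (r − 1) · k + 1. With r = 30 and k = 173: n = 29 · 173 + 1 = 5017 + 1 = 5018. For n = 5017 = 29 · 173, we can put exactly 29 objects in every box, avoiding 30 in any single one — so 5018 is tight.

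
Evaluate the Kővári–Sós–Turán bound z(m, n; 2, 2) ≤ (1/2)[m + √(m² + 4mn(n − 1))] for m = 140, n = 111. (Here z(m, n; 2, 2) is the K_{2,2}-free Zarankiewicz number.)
z(140, 111; 2, 2) ≤ (1/2)[140 + √(140² + 4·140·111·110)] = (1/2)[140 + √6857200] = 1379.3128

Kővári–Sós–Turán: let r_1, ..., r_140 be the row sums and z = Σ r_i the total number of 1s. Each pair of columns can share at most one row with both entries 1 (else a 2×2 all-ones block appears), so Σ_i C(r_i, 2) ≤ C(111, 2) = 6105. By convexity Σ_i C(r_i, 2) ≥ 140·C(z/140, 2) = z(z − 140)/(2·140), giving z² − 140z − 140·111·110 ≤ 0 and hence z ≤ (1/2)[140 + √(19600 + 4·1709400)] = (1/2)[140 + √6857200] ≈ (1/2)(140 + 2618.6256) = 1379.3128.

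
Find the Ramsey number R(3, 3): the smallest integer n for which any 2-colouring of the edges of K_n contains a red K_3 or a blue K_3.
R(3, 3) = 6

Lower bound: the 5-cycle C_5 (with the remaining edges as the complement) gives a 2-colouring of K_5 with no monochromatic triangle, so R(3, 3) > 5.
Upper bound: in K_6, any vertex has 5 incident edges, so by pigeonhole ≥3 are the same colour (say red). If any pair of those red neighbours has a red edge between them, we get a red triangle; otherwise the three neighbours span a blue triangle. So every 2-colouring of K_6 has a monochromatic triangle.
Hence R(3, 3) = 6.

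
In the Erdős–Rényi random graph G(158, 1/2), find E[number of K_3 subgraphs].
E[# K_3] = C(158, 3) · (1/2)^C(3, 2) = 644956 / 2^3 = 161239/2 = 80619.5

For each 3-subset S of vertices (there are C(158, 3) = 644956 such S), let X_S = 1 if S induces a K_3 (all C(3, 2) = 3 edges present). Then P(X_S = 1) = (1/2)^3 = 1/8. By linearity of expectation, E[# K_3] = C(158, 3) · (1/2)^3 = 644956 / 8 = 161239/2 = 80619.5.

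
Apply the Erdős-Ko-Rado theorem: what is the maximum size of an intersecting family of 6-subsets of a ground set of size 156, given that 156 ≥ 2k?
max |F| = C(155, 5) = 698526906

Erdős-Ko-Rado (1961): when n ≥ 2k, max |F| = C(n−1, k−1). The bound is attained by the star {A : i ∈ A} for any fixed i ∈ [n]. Here C(156−1, 6−1) = C(155, 5) = 698526906.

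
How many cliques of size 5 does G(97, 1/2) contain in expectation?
E[# K_5] = C(97, 5) · (1/2)^C(5, 2) = 64446024 / 2^10 = 8055753/128 = 62935.5703125

For each 5-subset S of vertices (there are C(97, 5) = 64446024 such S), let X_S = 1 if S induces a K_5 (all C(5, 2) = 10 edges present). Then P(X_S = 1) = (1/2)^10 = 1/1024. By linearity of expectation, E[# K_5] = C(97, 5) · (1/2)^10 = 64446024 / 1024 = 8055753/128 = 62935.5703125.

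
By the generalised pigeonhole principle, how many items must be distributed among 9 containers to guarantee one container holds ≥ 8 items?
n = (8 − 1)·9 + 1 = 64

By the generalised pigeonhole principle, to guarantee some box contains ≥ r objects we need more than (r − 1) · k objects total. Threshold: n = (r − 1) · k + 1. With r = 8 and k = 9: n = 7 · 9 + 1 = 63 + 1 = 64. For n = 63 = 7 · 9, we can put exactly 7 objects in every box, avoiding 8 in any single one — so 64 is tight.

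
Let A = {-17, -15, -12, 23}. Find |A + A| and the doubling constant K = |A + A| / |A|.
K = |A + A| / |A| = 10/4 = 5/2

Enumerate A + A = {a + b : a, b ∈ A}. With |A| = 4, there are |A|^2 = 16 ordered sum pairs; collecting distinct values, A + A = {-34, -32, -30, -29, -27, -24, 6, 8, 11, 46}, so |A + A| = 10. Thus K = 10/4 = 5/2. For comparison, the minimum possible |A + A| over all 4-element sets is 2·4 − 1 = 7 (so min K = 7/4), attained only by arithmetic progressions.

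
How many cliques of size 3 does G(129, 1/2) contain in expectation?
E[# K_3] = C(129, 3) · (1/2)^C(3, 2) = 349504 / 2^3 = 43688

For each 3-subset S of vertices (there are C(129, 3) = 349504 such S), let X_S = 1 if S induces a K_3 (all C(3, 2) = 3 edges present). Then P(X_S = 1) = (1/2)^3 = 1/8. By linearity of expectation, E[# K_3] = C(129, 3) · (1/2)^3 = 349504 / 8 = 43688.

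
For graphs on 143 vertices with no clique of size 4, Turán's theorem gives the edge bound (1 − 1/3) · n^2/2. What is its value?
Turán density bound = (2/3) · 143^2/2 = 20449/3 ≈ 6816.3333

Turán's theorem: ex(n, K_{r+1}) is achieved by the complete r-partite Turán graph T(n, r) with parts as balanced as possible, and is at most (1 − 1/r) · n^2/2. For r = 3, n = 143: the density bound is (2/3) · 20449/2 = 20449/3 ≈ 6816.3333. The integer-valued extremum is e(T(143, 3)) = 6816, which is strictly less than the density bound 20449/3 since 3 ∤ 143 (the parts of T(143, 3) cannot all be equal).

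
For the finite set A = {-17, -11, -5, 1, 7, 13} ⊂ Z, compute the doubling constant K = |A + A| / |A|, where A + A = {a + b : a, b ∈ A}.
K = |A + A| / |A| = 11/6

Enumerate A + A = {a + b : a, b ∈ A}. With |A| = 6, there are |A|^2 = 36 ordered sum pairs; collecting distinct values, A + A = {-34, -28, -22, -16, -10, -4, 2, 8, 14, 20, 26}, so |A + A| = 11. Thus K = 11/6. Here |A + A| = 2|A| − 1 = 11, the minimum possible — so K = 11/6 is minimal, which holds iff A is an arithmetic progression.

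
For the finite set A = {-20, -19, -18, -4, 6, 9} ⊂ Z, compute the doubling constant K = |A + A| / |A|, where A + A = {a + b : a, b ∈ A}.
K = |A + A| / |A| = 20/6 = 10/3

Enumerate A + A = {a + b : a, b ∈ A}. With |A| = 6, there are |A|^2 = 36 ordered sum pairs; collecting distinct values, A + A = {-40, -39, -38, -37, -36, -24, -23, -22, -14, -13, -12, -11, -10, -9, -8, 2, 5, 12, 15, 18}, so |A + A| = 20. Thus K = 20/6 = 10/3. For comparison, the minimum possible |A + A| over all 6-element sets is 2·6 − 1 = 11 (so min K = 11/6), attained only by arithmetic progressions.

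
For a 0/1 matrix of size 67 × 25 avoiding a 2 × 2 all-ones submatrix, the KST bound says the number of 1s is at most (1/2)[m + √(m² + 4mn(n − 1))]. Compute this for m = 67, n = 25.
z(67, 25; 2, 2) ≤ (1/2)[67 + √(67² + 4·67·25·24)] = (1/2)[67 + √165289] = 236.7787

Kővári–Sós–Turán: let r_1, ..., r_67 be the row sums and z = Σ r_i the total number of 1s. Each pair of columns can share at most one row with both entries 1 (else a 2×2 all-ones block appears), so Σ_i C(r_i, 2) ≤ C(25, 2) = 300. By convexity Σ_i C(r_i, 2) ≥ 67·C(z/67, 2) = z(z − 67)/(2·67), giving z² − 67z − 67·25·24 ≤ 0 and hence z ≤ (1/2)[67 + √(4489 + 4·40200)] = (1/2)[67 + √165289] ≈ (1/2)(67 + 406.5575) = 236.7787.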